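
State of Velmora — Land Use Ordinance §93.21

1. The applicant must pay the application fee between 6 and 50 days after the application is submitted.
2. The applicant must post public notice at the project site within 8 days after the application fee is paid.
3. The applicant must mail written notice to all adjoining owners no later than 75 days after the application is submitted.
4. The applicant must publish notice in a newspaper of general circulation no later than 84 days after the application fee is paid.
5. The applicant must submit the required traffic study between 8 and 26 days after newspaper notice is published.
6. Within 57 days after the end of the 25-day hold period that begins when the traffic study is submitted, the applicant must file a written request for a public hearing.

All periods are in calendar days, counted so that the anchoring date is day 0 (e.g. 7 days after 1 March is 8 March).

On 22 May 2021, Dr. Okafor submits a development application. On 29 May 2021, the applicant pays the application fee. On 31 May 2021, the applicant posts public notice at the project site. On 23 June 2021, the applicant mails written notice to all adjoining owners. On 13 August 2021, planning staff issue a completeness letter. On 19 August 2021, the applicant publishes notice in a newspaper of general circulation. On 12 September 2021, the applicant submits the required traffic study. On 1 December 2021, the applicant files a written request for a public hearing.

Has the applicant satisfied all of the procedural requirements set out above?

Yes

(1) the permitted window runs from 22 May 2021 + 6 = 28 May 2021 to 22 May 2021 + 50 = 11 July 2021; 29 May 2021 falls inside that range.
(2) due by 29 May 2021 + 8 days = 6 June 2021; done 31 May 2021 — timely.
(3) due by 22 May 2021 + 75 days = 5 August 2021; completed 23 June 2021, before the deadline.
(4) due by 29 May 2021 + 84 days = 21 August 2021; 19 August 2021 is within that limit.
(5) the permitted window runs from 19 August 2021 + 8 = 27 August 2021 to 19 August 2021 + 26 = 14 September 2021; done 12 September 2021, which is between those dates.
(6) due by 7 October 2021 + 57 days = 3 December 2021; completed 1 December 2021, before the deadline.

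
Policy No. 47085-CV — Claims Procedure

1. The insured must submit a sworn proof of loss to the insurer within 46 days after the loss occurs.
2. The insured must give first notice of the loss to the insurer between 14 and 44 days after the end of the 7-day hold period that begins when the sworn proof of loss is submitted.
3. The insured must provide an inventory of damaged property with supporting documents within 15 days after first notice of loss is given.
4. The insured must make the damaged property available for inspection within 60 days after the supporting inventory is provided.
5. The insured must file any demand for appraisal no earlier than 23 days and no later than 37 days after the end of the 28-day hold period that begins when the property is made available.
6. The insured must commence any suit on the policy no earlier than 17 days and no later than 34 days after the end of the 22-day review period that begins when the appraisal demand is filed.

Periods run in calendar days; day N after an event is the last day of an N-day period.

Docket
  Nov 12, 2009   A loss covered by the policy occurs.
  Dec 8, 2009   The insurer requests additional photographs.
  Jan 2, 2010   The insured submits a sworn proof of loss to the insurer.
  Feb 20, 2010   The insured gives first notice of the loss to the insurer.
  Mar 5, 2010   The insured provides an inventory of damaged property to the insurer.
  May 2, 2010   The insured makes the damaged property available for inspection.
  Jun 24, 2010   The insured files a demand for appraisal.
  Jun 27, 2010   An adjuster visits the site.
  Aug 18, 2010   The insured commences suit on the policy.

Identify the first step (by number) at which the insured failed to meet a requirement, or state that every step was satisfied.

Step 1

Step 1 — counting 46 days from Nov 12, 2009 (when the loss occurs) gives a deadline of Dec 28, 2009; done Jan 2, 2010 — 5 days late.
Later steps need not be reached.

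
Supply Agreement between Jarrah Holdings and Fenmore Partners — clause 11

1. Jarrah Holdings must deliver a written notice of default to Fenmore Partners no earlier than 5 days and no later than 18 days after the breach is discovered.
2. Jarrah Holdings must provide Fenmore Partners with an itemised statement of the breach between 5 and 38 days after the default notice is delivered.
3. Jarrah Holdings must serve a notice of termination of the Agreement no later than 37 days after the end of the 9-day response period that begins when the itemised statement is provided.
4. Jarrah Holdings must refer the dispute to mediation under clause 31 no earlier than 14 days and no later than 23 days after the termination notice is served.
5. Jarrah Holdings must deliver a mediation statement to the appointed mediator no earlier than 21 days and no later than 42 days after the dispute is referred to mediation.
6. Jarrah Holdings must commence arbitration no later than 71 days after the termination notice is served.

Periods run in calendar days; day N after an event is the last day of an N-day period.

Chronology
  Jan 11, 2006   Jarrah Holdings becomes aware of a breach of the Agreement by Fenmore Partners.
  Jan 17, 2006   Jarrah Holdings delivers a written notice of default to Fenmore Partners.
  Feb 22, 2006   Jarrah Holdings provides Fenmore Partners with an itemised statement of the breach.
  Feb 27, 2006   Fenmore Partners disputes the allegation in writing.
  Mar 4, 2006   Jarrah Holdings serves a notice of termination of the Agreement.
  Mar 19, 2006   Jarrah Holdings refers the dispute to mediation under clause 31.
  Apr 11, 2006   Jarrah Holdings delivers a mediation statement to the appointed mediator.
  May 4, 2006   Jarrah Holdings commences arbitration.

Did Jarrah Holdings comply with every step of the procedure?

Yes

(1) the permitted window runs from Jan 11, 2006 + 5 = Jan 16, 2006 to Jan 11, 2006 + 18 = Jan 29, 2006; done Jan 17, 2006, which is between those dates.
(2) the permitted window runs from Jan 17, 2006 + 5 = Jan 22, 2006 to Jan 17, 2006 + 38 = Feb 24, 2006; Feb 22, 2006 falls inside that range.
(3) due by Mar 3, 2006 + 37 days = Apr 9, 2006; completed Mar 4, 2006, before the deadline.
(4) the permitted window runs from Mar 4, 2006 + 14 = Mar 18, 2006 to Mar 4, 2006 + 23 = Mar 27, 2006; done Mar 19, 2006, which is between those dates.
(5) the permitted window runs from Mar 19, 2006 + 21 = Apr 9, 2006 to Mar 19, 2006 + 42 = Apr 30, 2006; Apr 11, 2006 falls inside that range.
(6) due by Mar 4, 2006 + 71 days = May 14, 2006; May 4, 2006 is within that limit.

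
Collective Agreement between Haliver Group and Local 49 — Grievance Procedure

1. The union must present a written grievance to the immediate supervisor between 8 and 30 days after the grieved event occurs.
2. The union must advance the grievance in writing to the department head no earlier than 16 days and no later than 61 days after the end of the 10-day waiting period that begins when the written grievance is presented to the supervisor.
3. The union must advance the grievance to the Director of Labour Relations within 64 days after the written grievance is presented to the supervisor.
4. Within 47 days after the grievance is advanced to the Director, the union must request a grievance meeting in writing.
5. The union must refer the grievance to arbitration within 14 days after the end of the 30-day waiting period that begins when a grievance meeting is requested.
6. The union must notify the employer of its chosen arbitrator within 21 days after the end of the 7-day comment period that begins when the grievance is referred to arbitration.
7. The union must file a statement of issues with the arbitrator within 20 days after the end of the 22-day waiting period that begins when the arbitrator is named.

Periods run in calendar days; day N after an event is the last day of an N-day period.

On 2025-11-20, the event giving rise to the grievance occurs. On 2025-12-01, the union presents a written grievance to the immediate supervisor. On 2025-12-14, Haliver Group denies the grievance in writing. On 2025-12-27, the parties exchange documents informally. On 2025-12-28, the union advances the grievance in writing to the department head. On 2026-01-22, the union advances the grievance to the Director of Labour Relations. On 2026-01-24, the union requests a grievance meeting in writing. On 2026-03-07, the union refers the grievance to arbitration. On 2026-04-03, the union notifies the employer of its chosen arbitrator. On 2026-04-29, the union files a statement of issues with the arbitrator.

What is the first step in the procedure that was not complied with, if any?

Step 1 — 8 and 30 days from 2025-11-20 (when the grieved event occurs) are 2025-11-28 and 2025-12-20 respectively; done 2025-12-01 — within the window.
Step 2 — 16 and 61 days from 2025-12-11 (end of the 10-day waiting period, which began when the written grievance is presented to the supervisor on 2025-12-01) are 2025-12-27 and 2026-02-10 respectively; 2025-12-28 falls inside that range.
Step 3 — counting 64 days from 2025-12-01 (when the written grievance is presented to the supervisor) gives a deadline of 2026-02-03; done 2026-01-22 — timely.
Step 4 — counting 47 days from 2026-01-22 (when the grievance is advanced to the Director) gives a deadline of 2026-03-10; done 2026-01-24 — timely.
Step 5 — counting 14 days from 2026-02-23 (end of the 30-day waiting period, which began when a grievance meeting is requested on 2026-01-24) gives a deadline of 2026-03-09; done 2026-03-07 — timely.
Step 6 — counting 21 days from 2026-03-14 (end of the 7-day comment period, which began when the grievance is referred to arbitration on 2026-03-07) gives a deadline of 2026-04-04; done 2026-04-03 — timely.
Step 7 — counting 20 days from 2026-04-25 (end of the 22-day waiting period, which began when the arbitrator is named on 2026-04-03) gives a deadline of 2026-05-15; completed 2026-04-29, before the deadline.

None — every step was satisfied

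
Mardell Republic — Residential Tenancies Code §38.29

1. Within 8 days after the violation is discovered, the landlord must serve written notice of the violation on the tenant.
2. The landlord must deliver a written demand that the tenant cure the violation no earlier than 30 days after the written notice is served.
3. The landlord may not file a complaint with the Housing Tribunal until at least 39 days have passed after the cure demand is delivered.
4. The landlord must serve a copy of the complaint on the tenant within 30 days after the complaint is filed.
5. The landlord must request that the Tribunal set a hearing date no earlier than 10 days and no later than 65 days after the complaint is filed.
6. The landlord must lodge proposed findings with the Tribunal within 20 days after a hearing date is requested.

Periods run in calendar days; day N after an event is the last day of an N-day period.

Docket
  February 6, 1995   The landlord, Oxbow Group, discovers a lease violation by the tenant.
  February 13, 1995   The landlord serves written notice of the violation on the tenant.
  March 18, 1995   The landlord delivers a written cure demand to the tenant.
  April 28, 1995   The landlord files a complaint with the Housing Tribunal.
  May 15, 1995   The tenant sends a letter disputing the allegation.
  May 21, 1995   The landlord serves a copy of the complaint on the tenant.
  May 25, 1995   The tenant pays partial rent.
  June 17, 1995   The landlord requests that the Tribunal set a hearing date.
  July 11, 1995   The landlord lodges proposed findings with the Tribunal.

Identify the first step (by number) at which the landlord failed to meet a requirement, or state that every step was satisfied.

Step 6

(1) due by February 6, 1995 + 8 days = February 14, 1995; February 13, 1995 is within that limit.
(2) permitted from February 13, 1995 + 30 days = March 15, 1995 onward; done March 18, 1995 — permitted.
(3) permitted from March 18, 1995 + 39 days = April 26, 1995 onward; done April 28, 1995 — permitted.
(4) due by April 28, 1995 + 30 days = May 28, 1995; done May 21, 1995 — timely.
(5) the permitted window runs from April 28, 1995 + 10 = May 8, 1995 to April 28, 1995 + 65 = July 2, 1995; done June 17, 1995 — within the window.
(6) due by June 17, 1995 + 20 days = July 7, 1995; July 11, 1995 misses that deadline by 4 days.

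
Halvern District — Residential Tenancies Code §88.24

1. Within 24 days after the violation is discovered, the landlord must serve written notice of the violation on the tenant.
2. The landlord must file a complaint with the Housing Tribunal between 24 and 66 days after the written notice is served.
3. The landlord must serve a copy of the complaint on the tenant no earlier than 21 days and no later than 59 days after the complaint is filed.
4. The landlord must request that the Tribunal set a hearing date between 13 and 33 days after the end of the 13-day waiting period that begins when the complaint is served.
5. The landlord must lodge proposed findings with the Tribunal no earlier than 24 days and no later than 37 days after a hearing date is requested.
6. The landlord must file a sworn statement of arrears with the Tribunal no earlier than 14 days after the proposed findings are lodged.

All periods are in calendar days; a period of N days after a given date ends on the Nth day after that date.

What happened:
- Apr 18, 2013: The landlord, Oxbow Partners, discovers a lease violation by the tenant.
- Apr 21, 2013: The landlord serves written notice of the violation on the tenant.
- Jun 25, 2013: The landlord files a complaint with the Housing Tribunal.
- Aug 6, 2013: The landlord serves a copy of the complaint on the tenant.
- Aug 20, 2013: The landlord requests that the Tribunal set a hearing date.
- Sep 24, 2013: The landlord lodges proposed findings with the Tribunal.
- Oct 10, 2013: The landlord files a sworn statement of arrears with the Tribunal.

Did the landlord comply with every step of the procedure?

No

Step 1: 24 days after Apr 18, 2013 (when the violation is discovered) is May 12, 2013; Apr 21, 2013 is within that limit.
Step 2: the window is 24–66 days after Apr 21, 2013 (when the written notice is served), so May 15, 2013 through Jun 26, 2013; done Jun 25, 2013, which is between those dates.
Step 3: the window is 21–59 days after Jun 25, 2013 (when the complaint is filed), so Jul 16, 2013 through Aug 23, 2013; done Aug 6, 2013 — within the window.
Step 4: the window is 13–33 days after Aug 19, 2013 (end of the 13-day waiting period, which began when the complaint is served on Aug 6, 2013), so Sep 1, 2013 through Sep 21, 2013; done Aug 20, 2013 — 12 days before the window opened.
The analysis stops there.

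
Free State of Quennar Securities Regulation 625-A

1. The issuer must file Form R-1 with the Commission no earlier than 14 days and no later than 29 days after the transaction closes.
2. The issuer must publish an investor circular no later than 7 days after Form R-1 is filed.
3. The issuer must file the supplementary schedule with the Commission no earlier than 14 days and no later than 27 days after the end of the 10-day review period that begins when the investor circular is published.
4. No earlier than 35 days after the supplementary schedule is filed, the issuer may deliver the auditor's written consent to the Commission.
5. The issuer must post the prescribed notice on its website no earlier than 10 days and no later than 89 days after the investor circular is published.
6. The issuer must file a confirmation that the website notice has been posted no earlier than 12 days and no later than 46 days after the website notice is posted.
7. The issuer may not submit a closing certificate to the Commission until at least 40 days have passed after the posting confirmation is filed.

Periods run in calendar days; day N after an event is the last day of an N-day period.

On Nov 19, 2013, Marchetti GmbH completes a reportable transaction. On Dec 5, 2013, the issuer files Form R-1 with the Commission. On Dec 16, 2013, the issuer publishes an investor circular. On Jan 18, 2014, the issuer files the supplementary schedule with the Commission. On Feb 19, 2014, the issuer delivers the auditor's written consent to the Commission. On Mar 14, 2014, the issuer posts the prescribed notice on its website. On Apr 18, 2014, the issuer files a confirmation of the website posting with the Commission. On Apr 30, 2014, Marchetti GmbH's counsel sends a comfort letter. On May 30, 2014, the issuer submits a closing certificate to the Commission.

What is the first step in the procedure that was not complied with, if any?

Step 2

(1) the permitted window runs from Nov 19, 2013 + 14 = Dec 3, 2013 to Nov 19, 2013 + 29 = Dec 18, 2013; done Dec 5, 2013 — within the window.
(2) due by Dec 5, 2013 + 7 days = Dec 12, 2013; done Dec 16, 2013 — 4 days late.
That is the first point of non-compliance.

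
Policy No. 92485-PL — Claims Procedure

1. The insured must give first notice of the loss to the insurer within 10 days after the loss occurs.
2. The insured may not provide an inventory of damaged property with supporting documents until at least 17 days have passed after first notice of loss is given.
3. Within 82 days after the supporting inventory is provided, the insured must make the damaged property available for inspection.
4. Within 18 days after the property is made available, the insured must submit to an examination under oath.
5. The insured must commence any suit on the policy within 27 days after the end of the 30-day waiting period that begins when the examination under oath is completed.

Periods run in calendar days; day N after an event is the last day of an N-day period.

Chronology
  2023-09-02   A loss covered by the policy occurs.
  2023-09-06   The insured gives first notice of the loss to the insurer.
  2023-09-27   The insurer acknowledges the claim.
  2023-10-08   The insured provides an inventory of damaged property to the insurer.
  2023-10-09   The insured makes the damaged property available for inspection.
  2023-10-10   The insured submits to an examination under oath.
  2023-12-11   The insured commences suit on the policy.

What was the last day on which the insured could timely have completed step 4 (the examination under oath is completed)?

2023-10-27

Step 4 runs from 2023-10-09, when the property is made available. 18 days after 2023-10-09 is 2023-10-27.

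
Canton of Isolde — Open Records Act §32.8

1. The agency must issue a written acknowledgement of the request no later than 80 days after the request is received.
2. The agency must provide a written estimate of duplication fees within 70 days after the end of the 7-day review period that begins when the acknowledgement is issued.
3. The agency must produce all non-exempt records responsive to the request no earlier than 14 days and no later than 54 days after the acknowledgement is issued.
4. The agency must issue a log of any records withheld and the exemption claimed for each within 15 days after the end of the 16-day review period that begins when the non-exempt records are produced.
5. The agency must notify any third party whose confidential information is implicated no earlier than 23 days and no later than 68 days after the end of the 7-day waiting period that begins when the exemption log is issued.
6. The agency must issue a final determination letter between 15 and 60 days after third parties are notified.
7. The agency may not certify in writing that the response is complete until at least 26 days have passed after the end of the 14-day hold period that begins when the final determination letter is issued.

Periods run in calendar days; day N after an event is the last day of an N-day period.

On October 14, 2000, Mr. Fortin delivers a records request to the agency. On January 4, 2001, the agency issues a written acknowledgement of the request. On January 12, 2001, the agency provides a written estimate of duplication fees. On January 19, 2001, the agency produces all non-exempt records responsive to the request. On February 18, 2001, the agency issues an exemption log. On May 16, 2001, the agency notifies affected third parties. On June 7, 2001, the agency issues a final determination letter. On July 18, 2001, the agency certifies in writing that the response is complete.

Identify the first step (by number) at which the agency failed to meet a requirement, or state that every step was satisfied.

Step 1

(1) due by October 14, 2000 + 80 days = January 2, 2001; not done until January 4, 2001, 2 days after the deadline.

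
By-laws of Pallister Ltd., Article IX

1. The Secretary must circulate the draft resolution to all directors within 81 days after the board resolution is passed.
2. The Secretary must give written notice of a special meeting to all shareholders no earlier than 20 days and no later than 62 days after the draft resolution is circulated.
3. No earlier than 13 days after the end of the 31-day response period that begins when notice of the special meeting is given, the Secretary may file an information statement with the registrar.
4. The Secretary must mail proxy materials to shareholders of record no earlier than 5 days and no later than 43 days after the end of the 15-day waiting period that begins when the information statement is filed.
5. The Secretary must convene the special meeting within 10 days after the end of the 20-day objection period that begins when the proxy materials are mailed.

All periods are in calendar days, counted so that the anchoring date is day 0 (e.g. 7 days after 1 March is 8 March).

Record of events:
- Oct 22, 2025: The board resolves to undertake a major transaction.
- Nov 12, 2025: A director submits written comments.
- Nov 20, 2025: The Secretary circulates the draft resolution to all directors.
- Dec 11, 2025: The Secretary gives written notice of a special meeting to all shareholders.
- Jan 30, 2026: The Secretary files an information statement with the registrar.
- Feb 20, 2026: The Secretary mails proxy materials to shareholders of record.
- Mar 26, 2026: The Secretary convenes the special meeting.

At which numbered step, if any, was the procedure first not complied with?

Step 1: 81 days after Oct 22, 2025 (when the board resolution is passed) is Jan 11, 2026; completed Nov 20, 2025, before the deadline.
Step 2: the window is 20–62 days after Nov 20, 2025 (when the draft resolution is circulated), so Dec 10, 2025 through Jan 21, 2026; Dec 11, 2025 falls inside that range.
Step 3: the earliest permitted date is 13 days after Jan 11, 2026 (end of the 31-day response period, which began when notice of the special meeting is given on Dec 11, 2025), i.e. Jan 24, 2026; Jan 30, 2026 is on or after that date.
Step 4: the window is 5–43 days after Feb 14, 2026 (end of the 15-day waiting period, which began when the information statement is filed on Jan 30, 2026), so Feb 19, 2026 through Mar 29, 2026; done Feb 20, 2026 — within the window.
Step 5: 10 days after Mar 12, 2026 (end of the 20-day objection period, which began when the proxy materials are mailed on Feb 20, 2026) is Mar 22, 2026; Mar 26, 2026 misses that deadline by 4 days.
No need to go further; step 5 was not satisfied.

Step 5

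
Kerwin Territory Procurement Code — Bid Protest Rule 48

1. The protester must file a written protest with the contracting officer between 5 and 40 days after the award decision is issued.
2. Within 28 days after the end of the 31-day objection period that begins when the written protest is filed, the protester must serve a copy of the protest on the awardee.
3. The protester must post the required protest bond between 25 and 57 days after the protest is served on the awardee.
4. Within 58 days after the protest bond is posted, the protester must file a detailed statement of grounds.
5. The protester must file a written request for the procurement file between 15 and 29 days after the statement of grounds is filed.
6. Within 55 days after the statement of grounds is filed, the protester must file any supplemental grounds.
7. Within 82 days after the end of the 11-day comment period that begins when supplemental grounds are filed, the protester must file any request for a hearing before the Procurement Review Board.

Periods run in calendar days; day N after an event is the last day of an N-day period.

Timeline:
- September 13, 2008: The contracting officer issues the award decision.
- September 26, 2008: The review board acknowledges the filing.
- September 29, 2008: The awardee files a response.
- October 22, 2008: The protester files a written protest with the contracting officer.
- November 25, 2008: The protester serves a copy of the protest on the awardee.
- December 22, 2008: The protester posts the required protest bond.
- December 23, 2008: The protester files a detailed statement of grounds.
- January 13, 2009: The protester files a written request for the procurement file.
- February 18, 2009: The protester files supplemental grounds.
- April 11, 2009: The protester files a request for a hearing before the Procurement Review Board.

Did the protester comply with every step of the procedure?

Step 1: the window is 5–40 days after September 13, 2008 (when the award decision is issued), so September 18, 2008 through October 23, 2008; done October 22, 2008 — within the window.
Step 2: 28 days after November 22, 2008 (end of the 31-day objection period, which began when the written protest is filed on October 22, 2008) is December 20, 2008; completed November 25, 2008, before the deadline.
Step 3: the window is 25–57 days after November 25, 2008 (when the protest is served on the awardee), so December 20, 2008 through January 21, 2009; December 22, 2008 falls inside that range.
Step 4: 58 days after December 22, 2008 (when the protest bond is posted) is February 18, 2009; done December 23, 2008 — timely.
Step 5: the window is 15–29 days after December 23, 2008 (when the statement of grounds is filed), so January 7, 2009 through January 21, 2009; done January 13, 2009 — within the window.
Step 6: 55 days after December 23, 2008 (when the statement of grounds is filed) is February 16, 2009; not done until February 18, 2009, 2 days after the deadline.

No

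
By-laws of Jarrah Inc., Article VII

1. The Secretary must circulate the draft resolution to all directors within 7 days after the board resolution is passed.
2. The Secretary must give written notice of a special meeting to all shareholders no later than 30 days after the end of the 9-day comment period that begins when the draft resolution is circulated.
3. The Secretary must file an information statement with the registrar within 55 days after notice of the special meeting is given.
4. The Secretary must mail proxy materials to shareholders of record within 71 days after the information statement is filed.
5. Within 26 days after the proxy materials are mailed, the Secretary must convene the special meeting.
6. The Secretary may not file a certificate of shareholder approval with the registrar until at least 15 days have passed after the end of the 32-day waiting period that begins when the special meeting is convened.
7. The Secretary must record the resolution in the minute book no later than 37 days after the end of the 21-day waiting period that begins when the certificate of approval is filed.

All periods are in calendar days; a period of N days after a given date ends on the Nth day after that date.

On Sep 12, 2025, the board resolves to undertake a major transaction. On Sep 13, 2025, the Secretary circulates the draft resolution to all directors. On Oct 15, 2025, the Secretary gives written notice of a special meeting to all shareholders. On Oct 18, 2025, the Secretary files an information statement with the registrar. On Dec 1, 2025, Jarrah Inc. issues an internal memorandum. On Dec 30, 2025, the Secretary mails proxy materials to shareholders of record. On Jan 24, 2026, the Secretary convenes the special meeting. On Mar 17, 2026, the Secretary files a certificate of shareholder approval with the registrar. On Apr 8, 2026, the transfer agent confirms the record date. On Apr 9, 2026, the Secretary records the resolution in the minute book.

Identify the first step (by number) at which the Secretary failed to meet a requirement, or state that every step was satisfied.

Step 4

Step 1 — counting 7 days from Sep 12, 2025 (when the board resolution is passed) gives a deadline of Sep 19, 2025; done Sep 13, 2025 — timely.
Step 2 — counting 30 days from Sep 22, 2025 (end of the 9-day comment period, which began when the draft resolution is circulated on Sep 13, 2025) gives a deadline of Oct 22, 2025; done Oct 15, 2025 — timely.
Step 3 — counting 55 days from Oct 15, 2025 (when notice of the special meeting is given) gives a deadline of Dec 9, 2025; completed Oct 18, 2025, before the deadline.
Step 4 — counting 71 days from Oct 18, 2025 (when the information statement is filed) gives a deadline of Dec 28, 2025; Dec 30, 2025 misses that deadline by 2 days.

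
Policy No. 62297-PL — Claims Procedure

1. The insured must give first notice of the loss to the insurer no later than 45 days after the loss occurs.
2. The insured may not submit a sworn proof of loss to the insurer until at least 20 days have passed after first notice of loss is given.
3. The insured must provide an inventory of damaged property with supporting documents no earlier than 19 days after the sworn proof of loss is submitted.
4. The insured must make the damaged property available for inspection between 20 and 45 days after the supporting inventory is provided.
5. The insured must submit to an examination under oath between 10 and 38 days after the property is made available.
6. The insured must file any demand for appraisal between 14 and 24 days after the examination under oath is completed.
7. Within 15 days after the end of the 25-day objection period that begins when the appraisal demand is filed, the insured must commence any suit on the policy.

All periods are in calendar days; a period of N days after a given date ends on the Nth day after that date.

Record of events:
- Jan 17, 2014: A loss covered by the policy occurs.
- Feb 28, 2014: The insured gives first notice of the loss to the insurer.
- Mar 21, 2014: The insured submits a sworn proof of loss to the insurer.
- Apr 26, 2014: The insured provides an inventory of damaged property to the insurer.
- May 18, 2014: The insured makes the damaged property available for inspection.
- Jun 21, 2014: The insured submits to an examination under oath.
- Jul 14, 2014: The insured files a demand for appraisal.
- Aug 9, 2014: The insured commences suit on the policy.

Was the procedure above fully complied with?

Yes

Step 1: 45 days after Jan 17, 2014 (when the loss occurs) is Mar 3, 2014; Feb 28, 2014 is within that limit.
Step 2: the earliest permitted date is 20 days after Feb 28, 2014 (when first notice of loss is given), i.e. Mar 20, 2014; Mar 21, 2014 is on or after that date.
Step 3: the earliest permitted date is 19 days after Mar 21, 2014 (when the sworn proof of loss is submitted), i.e. Apr 9, 2014; Apr 26, 2014 is on or after that date.
Step 4: the window is 20–45 days after Apr 26, 2014 (when the supporting inventory is provided), so May 16, 2014 through Jun 10, 2014; May 18, 2014 falls inside that range.
Step 5: the window is 10–38 days after May 18, 2014 (when the property is made available), so May 28, 2014 through Jun 25, 2014; done Jun 21, 2014 — within the window.
Step 6: the window is 14–24 days after Jun 21, 2014 (when the examination under oath is completed), so Jul 5, 2014 through Jul 15, 2014; done Jul 14, 2014 — within the window.
Step 7: 15 days after Aug 8, 2014 (end of the 25-day objection period, which began when the appraisal demand is filed on Jul 14, 2014) is Aug 23, 2014; Aug 9, 2014 is within that limit.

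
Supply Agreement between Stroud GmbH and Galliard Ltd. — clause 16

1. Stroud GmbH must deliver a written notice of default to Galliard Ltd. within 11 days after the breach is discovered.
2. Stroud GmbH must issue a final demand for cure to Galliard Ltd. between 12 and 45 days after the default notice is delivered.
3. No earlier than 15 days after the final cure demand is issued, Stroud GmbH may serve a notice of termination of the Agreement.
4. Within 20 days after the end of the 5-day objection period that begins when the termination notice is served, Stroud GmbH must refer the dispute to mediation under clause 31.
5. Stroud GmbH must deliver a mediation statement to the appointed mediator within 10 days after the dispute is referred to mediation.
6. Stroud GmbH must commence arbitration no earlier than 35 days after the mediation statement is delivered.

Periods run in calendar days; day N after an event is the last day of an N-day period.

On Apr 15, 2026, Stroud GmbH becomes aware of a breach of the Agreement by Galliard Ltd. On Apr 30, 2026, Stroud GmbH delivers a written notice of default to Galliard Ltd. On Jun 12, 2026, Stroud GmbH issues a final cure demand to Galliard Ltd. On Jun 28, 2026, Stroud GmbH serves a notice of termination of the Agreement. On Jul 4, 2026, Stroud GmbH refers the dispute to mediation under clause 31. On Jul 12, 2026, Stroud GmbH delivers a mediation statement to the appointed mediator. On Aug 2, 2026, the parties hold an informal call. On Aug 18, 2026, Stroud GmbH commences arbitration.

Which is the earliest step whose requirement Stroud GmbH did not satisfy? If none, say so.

Step 1 — counting 11 days from Apr 15, 2026 (when the breach is discovered) gives a deadline of Apr 26, 2026; Apr 30, 2026 misses that deadline by 4 days.
The analysis stops there.

Step 1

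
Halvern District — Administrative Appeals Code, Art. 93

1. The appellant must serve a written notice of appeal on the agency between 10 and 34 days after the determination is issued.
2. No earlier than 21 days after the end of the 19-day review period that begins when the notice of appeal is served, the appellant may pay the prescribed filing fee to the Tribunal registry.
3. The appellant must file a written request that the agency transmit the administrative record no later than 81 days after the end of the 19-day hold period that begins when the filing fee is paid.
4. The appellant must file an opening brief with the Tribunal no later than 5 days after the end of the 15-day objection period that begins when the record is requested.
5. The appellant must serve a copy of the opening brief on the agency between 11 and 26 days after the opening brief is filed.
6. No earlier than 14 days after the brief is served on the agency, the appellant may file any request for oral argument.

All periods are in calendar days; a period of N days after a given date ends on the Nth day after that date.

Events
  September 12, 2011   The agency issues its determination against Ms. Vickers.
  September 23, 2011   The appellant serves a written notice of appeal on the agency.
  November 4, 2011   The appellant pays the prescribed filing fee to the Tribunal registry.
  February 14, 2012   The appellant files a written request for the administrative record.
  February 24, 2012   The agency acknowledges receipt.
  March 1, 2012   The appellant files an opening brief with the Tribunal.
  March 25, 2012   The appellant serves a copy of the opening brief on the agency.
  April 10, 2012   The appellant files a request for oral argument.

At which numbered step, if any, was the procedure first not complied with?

Step 3

Step 1 — 10 and 34 days from September 12, 2011 (when the determination is issued) are September 22, 2011 and October 16, 2011 respectively; done September 23, 2011, which is between those dates.
Step 2 — must wait 21 days from October 12, 2011 (end of the 19-day review period, which began when the notice of appeal is served on September 23, 2011), so not before November 2, 2011; done November 4, 2011, after the minimum wait.
Step 3 — counting 81 days from November 23, 2011 (end of the 19-day hold period, which began when the filing fee is paid on November 4, 2011) gives a deadline of February 12, 2012; done February 14, 2012 — 2 days late.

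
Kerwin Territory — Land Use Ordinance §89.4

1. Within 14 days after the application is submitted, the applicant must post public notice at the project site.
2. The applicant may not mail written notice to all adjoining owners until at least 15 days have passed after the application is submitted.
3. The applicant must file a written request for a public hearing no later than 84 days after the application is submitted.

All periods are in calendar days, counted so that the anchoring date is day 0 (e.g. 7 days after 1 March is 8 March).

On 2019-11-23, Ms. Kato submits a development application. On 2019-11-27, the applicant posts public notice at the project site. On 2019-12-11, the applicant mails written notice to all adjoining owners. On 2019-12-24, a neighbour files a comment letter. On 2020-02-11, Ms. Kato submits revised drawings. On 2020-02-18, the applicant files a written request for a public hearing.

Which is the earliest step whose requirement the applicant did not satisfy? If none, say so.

Step 1: 14 days after 2019-11-23 (when the application is submitted) is 2019-12-07; done 2019-11-27 — timely.
Step 2: the earliest permitted date is 15 days after 2019-11-23 (when the application is submitted), i.e. 2019-12-08; done 2019-12-11, after the minimum wait.
Step 3: 84 days after 2019-11-23 (when the application is submitted) is 2020-02-15; not done until 2020-02-18, 3 days after the deadline.

Step 3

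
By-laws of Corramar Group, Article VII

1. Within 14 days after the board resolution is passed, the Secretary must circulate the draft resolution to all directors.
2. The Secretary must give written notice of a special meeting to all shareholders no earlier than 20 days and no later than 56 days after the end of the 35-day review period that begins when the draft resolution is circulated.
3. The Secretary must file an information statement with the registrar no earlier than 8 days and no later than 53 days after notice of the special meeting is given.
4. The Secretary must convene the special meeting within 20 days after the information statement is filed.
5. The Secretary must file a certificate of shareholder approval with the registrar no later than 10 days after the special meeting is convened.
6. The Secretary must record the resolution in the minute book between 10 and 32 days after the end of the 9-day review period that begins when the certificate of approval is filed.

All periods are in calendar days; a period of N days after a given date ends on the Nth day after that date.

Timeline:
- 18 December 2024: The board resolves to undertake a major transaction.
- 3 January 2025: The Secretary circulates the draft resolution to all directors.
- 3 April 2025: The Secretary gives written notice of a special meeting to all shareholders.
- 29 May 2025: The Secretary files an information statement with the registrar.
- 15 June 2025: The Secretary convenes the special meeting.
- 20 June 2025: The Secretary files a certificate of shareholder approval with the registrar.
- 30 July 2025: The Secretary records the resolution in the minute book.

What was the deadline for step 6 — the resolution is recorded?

The certificate of approval is filed on 20 June 2025; the 9-day review period therefore ends 29 June 2025, and step 6 runs from that date. The window is 10–32 days after 29 June 2025; it closes on 31 July 2025.

31 July 2025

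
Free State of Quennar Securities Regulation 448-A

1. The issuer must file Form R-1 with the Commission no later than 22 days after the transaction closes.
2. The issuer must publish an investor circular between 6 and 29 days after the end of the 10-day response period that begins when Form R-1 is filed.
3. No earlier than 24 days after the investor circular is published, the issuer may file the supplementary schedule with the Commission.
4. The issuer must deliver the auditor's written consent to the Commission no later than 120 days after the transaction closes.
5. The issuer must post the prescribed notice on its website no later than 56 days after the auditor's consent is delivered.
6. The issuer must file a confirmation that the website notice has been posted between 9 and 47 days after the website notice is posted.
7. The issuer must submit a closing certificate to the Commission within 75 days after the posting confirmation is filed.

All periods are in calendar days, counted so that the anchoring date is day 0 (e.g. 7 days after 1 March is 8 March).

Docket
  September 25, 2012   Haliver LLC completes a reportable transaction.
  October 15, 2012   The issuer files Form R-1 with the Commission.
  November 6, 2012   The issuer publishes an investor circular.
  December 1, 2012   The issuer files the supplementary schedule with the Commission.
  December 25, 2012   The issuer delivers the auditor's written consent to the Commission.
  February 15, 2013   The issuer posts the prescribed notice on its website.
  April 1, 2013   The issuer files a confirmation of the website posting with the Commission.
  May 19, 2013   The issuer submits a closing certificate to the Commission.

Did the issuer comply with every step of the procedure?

Yes

Step 1 — counting 22 days from September 25, 2012 (when the transaction closes) gives a deadline of October 17, 2012; completed October 15, 2012, before the deadline.
Step 2 — 6 and 29 days from October 25, 2012 (end of the 10-day response period, which began when Form R-1 is filed on October 15, 2012) are October 31, 2012 and November 23, 2012 respectively; November 6, 2012 falls inside that range.
Step 3 — must wait 24 days from November 6, 2012 (when the investor circular is published), so not before November 30, 2012; done December 1, 2012 — permitted.
Step 4 — counting 120 days from September 25, 2012 (when the transaction closes) gives a deadline of January 23, 2013; done December 25, 2012 — timely.
Step 5 — counting 56 days from December 25, 2012 (when the auditor's consent is delivered) gives a deadline of February 19, 2013; done February 15, 2013 — timely.
Step 6 — 9 and 47 days from February 15, 2013 (when the website notice is posted) are February 24, 2013 and April 3, 2013 respectively; done April 1, 2013, which is between those dates.
Step 7 — counting 75 days from April 1, 2013 (when the posting confirmation is filed) gives a deadline of June 15, 2013; completed May 19, 2013, before the deadline.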